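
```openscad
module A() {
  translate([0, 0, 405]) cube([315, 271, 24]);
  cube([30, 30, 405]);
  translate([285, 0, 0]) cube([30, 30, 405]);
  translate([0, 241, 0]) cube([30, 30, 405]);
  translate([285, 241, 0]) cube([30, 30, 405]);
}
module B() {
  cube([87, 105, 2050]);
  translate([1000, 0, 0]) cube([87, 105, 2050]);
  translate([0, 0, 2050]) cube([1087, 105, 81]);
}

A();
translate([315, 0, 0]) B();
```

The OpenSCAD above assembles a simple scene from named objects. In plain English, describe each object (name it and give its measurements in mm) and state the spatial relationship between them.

A is a simple wooden stool: a rectangular seat 315 mm (x) by 271 mm (y), 24 mm thick, top face at z = 429 mm, on four square legs, each 30×30 mm in cross-section. The legs rest on z = 0, each flush with a corner of the seat.

B is a door frame. The clear opening is 913 mm wide and 2050 mm high. Two 87 mm wide jambs, 105 mm deep, stand either side of the opening from the floor to the top of the opening. A 81 mm thick head sits across the top of both jambs, spanning the full outside width of the frame.

The door frame is against the stool's +x side, with their −y faces flush.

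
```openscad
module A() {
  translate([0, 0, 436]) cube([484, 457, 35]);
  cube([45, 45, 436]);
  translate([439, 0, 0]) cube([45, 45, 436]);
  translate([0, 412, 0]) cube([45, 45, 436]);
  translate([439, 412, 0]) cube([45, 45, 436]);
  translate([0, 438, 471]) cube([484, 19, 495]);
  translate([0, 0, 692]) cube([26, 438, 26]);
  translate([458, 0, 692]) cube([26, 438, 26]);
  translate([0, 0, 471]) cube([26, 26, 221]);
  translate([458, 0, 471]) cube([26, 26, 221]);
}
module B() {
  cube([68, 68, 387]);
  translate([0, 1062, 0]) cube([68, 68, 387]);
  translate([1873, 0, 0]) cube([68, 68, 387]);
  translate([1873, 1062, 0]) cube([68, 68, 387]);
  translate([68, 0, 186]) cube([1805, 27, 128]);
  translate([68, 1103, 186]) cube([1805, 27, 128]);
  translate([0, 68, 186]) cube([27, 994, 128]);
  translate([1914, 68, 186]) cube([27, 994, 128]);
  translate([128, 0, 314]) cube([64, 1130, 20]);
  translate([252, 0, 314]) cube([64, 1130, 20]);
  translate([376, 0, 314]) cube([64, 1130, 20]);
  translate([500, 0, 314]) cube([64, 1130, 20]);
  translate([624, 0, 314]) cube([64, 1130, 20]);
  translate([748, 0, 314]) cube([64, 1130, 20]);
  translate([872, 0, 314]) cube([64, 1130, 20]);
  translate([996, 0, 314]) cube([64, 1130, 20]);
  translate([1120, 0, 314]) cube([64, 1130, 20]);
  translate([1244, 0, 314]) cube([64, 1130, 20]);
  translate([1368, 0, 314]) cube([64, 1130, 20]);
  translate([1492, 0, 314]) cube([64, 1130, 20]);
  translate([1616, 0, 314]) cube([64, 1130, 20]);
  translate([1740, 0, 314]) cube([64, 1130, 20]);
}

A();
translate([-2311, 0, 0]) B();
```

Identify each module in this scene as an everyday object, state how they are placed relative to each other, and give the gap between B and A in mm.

The bed frame's nearest face is 370 mm from the chair's −x face.

A is a chair. B is a bed frame. The bed frame is on the floor beside the chair on its −x side. The gap between the bed frame and the chair is 370 mm.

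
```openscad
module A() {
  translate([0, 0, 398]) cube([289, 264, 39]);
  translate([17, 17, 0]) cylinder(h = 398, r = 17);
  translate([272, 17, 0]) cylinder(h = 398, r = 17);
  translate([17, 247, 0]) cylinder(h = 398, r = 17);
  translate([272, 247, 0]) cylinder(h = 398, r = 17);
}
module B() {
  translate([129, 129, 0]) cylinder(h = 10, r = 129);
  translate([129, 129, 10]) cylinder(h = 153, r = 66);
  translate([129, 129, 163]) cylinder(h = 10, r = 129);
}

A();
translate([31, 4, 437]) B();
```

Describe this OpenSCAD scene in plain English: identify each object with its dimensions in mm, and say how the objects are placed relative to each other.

A is a four-legged stool. The seat is 289×264 mm, 39 mm thick, top at z = 437 mm. It stands on four round legs, each 34 mm in diameter, from z = 0 to the seat underside, each leg's axis is inset half a diameter from the nearest pair of seat edges (so the leg's bounding box is flush with the corner).

B is a spool: two coaxial disc flanges of radius 129 mm and thickness 10 mm, joined by a core cylinder of radius 66 mm and height 153 mm. The lower flange rests on z = 0 and the three cylinders share a vertical axis.

The spool is on top of the stool.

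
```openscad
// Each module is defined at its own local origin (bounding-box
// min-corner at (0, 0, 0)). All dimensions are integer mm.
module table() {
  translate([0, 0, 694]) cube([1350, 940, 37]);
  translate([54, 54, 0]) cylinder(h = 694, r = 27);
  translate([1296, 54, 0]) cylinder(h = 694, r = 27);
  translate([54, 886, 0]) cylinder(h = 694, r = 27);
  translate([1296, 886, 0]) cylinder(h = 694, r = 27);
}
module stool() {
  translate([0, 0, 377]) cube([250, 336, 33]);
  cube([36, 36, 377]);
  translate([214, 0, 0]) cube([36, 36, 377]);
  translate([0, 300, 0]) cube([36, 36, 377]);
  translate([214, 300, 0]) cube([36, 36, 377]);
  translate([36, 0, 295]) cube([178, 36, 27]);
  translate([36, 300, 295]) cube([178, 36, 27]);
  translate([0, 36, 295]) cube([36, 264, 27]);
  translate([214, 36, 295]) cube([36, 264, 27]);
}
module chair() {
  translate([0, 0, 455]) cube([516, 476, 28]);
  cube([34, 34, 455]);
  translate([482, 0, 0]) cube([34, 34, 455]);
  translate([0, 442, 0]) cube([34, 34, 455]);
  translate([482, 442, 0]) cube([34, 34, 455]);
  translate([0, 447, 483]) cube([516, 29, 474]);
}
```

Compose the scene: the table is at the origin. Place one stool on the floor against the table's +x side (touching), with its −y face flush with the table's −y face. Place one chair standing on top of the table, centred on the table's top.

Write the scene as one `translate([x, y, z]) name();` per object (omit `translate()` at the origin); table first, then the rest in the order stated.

table();
translate([1350, 0, 0]) stool();
translate([417, 232, 731]) chair();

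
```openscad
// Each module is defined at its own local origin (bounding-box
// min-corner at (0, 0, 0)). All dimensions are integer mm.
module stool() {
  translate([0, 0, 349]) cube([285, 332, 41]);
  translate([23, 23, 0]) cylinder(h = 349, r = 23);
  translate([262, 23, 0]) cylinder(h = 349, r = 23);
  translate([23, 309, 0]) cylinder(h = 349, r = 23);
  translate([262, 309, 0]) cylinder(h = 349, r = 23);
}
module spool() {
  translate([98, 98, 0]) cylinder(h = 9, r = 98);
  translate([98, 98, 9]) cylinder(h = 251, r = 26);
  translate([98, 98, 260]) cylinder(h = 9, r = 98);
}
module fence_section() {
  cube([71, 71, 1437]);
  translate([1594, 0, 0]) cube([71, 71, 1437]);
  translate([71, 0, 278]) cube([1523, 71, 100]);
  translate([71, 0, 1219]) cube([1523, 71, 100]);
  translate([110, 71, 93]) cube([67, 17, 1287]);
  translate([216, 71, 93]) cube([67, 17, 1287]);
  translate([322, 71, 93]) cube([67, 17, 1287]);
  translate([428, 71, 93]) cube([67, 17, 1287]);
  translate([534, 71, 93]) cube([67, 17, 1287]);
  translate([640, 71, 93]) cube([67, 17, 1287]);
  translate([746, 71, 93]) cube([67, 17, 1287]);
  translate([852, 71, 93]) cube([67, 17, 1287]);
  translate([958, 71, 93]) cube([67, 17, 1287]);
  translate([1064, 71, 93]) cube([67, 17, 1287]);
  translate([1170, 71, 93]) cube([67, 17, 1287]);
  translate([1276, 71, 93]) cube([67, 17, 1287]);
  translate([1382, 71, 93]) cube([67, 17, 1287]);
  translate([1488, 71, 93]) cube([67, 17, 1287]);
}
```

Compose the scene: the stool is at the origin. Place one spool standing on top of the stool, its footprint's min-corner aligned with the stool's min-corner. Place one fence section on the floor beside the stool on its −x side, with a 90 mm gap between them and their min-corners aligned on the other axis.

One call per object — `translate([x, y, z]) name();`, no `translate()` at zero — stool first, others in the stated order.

stool();
translate([0, 0, 390]) spool();
translate([-1755, 0, 0]) fence_section();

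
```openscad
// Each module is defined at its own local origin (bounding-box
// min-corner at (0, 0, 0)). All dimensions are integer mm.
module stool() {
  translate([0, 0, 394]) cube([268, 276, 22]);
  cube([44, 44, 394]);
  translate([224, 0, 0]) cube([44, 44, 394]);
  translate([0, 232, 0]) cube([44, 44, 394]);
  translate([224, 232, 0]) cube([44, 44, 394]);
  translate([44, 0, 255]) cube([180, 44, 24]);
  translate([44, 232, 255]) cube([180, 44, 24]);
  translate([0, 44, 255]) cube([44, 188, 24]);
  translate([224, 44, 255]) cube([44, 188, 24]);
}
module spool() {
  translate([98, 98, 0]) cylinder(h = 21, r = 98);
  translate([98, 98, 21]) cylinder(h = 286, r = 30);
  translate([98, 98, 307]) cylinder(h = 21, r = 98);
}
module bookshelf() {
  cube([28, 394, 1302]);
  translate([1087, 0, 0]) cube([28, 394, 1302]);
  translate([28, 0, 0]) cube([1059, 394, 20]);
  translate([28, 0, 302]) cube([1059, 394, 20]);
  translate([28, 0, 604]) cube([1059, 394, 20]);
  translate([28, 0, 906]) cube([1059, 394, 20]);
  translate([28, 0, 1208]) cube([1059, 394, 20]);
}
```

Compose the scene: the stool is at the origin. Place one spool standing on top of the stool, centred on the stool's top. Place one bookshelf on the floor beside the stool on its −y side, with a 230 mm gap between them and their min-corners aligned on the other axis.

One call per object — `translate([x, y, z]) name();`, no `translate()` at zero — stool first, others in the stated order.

stool();
translate([36, 40, 416]) spool();
translate([0, -624, 0]) bookshelf();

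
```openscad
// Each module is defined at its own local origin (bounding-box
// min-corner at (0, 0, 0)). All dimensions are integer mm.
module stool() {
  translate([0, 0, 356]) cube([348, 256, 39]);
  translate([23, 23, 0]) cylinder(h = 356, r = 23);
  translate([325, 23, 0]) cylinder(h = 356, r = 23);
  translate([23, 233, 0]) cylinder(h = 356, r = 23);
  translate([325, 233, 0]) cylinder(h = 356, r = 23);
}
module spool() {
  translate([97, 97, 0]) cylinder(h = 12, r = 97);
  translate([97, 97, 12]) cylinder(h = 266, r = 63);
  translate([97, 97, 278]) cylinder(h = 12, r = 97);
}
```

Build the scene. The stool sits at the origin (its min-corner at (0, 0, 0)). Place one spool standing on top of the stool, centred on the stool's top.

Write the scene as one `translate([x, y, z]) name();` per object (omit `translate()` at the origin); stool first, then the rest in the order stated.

stool();
translate([77, 31, 395]) spool();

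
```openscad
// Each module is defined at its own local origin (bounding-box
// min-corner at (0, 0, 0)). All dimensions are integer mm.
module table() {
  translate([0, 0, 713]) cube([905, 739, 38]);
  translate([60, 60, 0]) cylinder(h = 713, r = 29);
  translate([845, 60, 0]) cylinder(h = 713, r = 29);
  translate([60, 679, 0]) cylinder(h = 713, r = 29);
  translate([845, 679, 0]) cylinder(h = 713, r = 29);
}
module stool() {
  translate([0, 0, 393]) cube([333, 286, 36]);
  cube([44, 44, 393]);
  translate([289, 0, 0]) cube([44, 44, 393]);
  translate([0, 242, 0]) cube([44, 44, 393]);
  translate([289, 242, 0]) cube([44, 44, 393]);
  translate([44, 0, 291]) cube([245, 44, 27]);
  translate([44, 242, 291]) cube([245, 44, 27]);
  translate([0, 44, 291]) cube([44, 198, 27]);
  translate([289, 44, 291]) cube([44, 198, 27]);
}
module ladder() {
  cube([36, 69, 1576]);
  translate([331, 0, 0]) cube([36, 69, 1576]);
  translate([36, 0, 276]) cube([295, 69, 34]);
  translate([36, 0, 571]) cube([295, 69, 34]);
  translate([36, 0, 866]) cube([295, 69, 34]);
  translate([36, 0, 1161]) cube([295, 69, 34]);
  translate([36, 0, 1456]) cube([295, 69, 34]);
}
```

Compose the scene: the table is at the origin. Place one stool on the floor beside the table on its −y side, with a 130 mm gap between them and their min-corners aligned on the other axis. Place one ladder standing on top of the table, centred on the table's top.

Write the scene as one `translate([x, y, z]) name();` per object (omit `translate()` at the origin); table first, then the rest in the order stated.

table();
translate([0, -416, 0]) stool();
translate([269, 335, 751]) ladder();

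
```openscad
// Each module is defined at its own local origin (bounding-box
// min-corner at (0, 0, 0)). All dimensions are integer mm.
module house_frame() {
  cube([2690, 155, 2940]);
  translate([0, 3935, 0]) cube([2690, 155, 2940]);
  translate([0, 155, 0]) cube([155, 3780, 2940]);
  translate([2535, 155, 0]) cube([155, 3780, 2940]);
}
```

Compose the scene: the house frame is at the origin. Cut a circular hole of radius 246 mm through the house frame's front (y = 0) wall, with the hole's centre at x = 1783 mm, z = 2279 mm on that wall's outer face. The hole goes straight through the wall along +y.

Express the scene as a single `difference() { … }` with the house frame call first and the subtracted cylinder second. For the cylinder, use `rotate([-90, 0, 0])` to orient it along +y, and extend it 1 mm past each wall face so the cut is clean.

difference() {
  house_frame();
  translate([1783, -1, 2279]) rotate([-90, 0, 0]) cylinder(h = 157, r = 246);
}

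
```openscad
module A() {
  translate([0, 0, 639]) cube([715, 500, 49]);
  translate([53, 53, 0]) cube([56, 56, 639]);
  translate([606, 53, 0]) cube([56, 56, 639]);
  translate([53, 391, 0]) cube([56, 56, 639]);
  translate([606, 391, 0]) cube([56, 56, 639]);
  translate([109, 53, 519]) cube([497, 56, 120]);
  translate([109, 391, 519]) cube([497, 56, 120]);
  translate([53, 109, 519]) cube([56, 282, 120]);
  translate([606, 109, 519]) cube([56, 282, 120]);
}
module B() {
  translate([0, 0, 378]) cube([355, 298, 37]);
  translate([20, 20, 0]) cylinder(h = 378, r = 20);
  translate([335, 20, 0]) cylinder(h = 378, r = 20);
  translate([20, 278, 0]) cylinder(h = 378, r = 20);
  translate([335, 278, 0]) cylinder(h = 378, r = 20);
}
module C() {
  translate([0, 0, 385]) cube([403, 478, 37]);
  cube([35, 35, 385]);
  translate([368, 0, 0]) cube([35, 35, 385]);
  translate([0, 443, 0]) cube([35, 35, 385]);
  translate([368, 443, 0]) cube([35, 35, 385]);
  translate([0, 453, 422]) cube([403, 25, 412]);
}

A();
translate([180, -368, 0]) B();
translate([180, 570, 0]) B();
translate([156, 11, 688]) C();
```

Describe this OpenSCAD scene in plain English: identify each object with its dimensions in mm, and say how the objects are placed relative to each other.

A is a rectangular dining table. The top is 715×500×49 mm with its upper surface at z = 688 mm. It stands on four 56×56 mm square legs, each inset 53 mm from the nearest pair of top edges, running from the floor to the underside of the top. Four apron rails, 56 mm thick and 120 mm tall, run between adjacent legs with their top edges flush with the underside of the top and their outer faces flush with the legs' outer faces.

B is a simple wooden stool: a rectangular seat 355 mm (x) by 298 mm (y), 37 mm thick, top face at z = 415 mm, on four round legs, each 40 mm in diameter. The legs rest on z = 0, each leg's axis is inset half a diameter from the nearest pair of seat edges (so the leg's bounding box is flush with the corner).

C is a chair: 403×478 mm seat, 37 mm thick, top at z = 422 mm, on four 35 mm square corner legs flush with the seat edges. A 25 mm thick backrest slab spans the full seat width, extending 412 mm above the seat top, its back face flush with the seat's +y edge.

Two stools sit around the table at the −y, +y sides. The chair is on top of the table, centred.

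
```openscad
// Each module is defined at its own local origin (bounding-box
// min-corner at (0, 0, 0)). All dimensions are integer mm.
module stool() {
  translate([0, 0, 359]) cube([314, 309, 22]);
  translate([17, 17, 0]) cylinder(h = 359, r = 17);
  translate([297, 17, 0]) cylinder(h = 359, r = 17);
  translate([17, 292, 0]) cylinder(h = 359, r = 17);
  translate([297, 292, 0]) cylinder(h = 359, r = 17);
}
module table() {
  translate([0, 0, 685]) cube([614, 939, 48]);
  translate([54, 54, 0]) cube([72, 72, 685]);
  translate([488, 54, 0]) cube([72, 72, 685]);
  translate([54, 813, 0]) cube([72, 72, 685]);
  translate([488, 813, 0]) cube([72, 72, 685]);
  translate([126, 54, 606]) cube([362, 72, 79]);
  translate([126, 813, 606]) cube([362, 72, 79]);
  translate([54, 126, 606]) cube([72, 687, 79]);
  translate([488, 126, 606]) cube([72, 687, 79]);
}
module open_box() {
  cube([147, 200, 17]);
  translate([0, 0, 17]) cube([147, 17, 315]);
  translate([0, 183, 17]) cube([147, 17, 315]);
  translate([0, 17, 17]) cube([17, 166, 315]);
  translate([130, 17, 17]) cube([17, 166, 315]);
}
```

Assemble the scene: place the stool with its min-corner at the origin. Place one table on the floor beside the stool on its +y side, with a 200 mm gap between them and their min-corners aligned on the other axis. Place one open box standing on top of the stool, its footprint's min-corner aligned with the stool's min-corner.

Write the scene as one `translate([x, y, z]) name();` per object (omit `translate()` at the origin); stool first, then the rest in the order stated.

stool();
translate([0, 509, 0]) table();
translate([0, 0, 381]) open_box();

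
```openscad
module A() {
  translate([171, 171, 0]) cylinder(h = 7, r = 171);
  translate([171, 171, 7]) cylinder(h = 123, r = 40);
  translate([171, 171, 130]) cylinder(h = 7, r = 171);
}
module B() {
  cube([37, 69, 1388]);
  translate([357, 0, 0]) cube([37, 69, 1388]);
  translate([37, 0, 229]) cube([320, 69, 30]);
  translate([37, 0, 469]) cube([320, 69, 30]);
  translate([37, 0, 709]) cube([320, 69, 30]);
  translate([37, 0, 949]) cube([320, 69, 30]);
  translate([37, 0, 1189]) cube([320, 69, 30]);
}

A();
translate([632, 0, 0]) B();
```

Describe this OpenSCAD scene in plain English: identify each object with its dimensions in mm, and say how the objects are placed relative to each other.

A is a spool: two coaxial disc flanges of radius 171 mm and thickness 7 mm, joined by a core cylinder of radius 40 mm and height 123 mm. The lower flange rests on z = 0 and the three cylinders share a vertical axis.

B is a wooden ladder with two side rails of 37×69 mm section and 1388 mm height, set 394 mm apart overall. Between them run 5 rectangular rungs (69 mm deep, 30 mm thick), front faces flush with the rails' −y face. The bottom of the first rung is 229 mm above the floor and each subsequent rung is 240 mm higher than the one below.

The ladder is on the floor beside the spool on its +x side.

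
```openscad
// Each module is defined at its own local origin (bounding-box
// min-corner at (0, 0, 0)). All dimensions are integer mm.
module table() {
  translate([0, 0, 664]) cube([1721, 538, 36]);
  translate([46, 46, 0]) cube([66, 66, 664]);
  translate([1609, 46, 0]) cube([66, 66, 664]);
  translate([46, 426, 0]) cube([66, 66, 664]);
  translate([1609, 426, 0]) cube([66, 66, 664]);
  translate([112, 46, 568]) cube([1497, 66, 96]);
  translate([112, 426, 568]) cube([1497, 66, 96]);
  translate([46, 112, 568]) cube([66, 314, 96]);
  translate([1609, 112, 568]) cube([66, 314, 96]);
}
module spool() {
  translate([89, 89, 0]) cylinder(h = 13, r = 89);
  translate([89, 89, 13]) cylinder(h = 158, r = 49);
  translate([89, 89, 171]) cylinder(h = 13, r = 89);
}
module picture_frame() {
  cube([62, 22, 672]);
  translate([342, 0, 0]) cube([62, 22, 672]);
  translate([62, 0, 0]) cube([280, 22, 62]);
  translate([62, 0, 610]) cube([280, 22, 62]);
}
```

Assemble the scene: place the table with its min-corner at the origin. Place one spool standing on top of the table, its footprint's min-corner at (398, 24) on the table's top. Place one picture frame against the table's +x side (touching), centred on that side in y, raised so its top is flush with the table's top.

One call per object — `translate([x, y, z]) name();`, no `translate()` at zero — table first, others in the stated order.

table();
translate([398, 24, 700]) spool();
translate([1721, 258, 28]) picture_frame();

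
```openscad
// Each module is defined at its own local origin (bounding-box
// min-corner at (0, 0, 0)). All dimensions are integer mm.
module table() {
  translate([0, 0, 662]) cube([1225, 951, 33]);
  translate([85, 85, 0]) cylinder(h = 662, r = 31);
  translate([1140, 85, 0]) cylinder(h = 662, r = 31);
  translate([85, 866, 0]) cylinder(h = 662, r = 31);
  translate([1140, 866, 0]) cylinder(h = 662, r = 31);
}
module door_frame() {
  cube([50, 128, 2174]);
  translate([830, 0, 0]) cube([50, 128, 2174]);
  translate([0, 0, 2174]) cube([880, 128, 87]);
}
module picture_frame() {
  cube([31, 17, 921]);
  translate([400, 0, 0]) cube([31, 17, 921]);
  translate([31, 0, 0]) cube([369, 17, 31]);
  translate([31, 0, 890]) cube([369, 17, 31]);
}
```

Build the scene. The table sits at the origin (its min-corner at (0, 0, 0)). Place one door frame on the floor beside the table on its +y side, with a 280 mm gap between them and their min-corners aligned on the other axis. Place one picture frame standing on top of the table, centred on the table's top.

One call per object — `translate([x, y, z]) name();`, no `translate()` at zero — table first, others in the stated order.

table();
translate([0, 1231, 0]) door_frame();
translate([397, 467, 695]) picture_frame();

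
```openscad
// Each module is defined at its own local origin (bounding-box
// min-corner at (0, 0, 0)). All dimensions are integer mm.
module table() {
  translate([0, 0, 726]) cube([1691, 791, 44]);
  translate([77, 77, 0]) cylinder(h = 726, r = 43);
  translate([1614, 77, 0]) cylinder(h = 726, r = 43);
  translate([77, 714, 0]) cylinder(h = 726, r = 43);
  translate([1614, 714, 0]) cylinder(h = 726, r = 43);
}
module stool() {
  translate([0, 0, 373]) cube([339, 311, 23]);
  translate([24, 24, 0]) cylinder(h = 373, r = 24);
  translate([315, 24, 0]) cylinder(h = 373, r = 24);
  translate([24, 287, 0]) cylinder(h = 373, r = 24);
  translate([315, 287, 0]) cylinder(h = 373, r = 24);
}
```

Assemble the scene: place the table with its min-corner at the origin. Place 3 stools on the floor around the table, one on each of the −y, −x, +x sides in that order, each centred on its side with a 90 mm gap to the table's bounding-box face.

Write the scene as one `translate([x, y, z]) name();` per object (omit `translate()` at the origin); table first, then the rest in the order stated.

table();
translate([676, -401, 0]) stool();
translate([-429, 240, 0]) stool();
translate([1781, 240, 0]) stool();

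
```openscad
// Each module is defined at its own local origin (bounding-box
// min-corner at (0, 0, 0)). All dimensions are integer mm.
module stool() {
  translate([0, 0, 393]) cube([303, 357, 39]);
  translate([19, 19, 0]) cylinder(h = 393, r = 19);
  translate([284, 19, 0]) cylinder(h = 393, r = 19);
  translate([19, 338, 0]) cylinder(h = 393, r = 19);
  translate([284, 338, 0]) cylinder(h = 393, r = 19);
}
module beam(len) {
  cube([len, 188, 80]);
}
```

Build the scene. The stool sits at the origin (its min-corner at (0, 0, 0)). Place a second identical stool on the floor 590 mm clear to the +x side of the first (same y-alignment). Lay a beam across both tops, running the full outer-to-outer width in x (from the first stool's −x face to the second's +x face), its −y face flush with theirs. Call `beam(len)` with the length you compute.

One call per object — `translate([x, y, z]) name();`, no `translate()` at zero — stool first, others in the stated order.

stool();
translate([893, 0, 0]) stool();
translate([0, 0, 432]) beam(1196);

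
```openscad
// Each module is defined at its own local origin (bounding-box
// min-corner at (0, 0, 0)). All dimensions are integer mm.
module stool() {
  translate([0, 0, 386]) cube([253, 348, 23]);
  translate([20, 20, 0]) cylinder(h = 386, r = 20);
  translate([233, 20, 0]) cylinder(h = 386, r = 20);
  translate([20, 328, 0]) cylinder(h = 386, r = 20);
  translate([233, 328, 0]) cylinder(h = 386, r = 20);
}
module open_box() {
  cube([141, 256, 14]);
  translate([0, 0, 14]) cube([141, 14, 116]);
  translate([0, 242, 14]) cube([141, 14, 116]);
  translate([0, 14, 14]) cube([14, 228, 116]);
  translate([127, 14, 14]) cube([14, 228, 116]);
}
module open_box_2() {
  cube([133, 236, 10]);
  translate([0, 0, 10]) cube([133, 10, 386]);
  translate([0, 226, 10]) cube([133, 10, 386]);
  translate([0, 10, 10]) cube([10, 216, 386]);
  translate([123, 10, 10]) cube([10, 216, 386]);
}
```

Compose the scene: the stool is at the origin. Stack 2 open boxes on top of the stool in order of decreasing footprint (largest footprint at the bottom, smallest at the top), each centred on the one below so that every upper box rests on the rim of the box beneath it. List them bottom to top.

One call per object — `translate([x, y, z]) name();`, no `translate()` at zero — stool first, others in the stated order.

stool();
translate([56, 46, 409]) open_box();
translate([60, 56, 539]) open_box_2();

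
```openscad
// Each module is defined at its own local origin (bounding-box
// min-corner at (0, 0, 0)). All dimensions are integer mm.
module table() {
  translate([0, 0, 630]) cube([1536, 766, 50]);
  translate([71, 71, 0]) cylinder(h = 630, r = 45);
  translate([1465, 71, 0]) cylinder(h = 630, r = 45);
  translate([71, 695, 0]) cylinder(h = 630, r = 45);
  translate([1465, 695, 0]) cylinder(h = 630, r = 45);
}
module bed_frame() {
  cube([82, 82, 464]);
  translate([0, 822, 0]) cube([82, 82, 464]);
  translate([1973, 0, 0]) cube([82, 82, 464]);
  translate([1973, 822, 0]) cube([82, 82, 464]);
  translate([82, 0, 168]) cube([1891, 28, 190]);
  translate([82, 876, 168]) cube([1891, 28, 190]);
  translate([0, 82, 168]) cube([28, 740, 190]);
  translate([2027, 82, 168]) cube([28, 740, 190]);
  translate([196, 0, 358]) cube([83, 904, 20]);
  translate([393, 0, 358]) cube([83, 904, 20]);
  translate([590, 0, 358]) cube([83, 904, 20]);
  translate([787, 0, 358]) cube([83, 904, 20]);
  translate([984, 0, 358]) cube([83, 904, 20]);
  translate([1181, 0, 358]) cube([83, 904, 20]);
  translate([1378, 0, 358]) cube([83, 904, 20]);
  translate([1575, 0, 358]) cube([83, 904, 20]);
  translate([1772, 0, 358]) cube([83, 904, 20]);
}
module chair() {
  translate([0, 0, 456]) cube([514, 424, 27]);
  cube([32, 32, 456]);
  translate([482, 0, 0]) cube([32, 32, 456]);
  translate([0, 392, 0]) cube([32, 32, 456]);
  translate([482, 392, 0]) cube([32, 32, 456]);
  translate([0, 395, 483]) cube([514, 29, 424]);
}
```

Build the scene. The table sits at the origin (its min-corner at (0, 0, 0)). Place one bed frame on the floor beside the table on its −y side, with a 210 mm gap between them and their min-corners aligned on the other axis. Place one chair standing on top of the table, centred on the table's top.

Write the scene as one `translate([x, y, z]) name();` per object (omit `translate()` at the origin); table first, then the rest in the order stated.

table();
translate([0, -1114, 0]) bed_frame();
translate([511, 171, 680]) chair();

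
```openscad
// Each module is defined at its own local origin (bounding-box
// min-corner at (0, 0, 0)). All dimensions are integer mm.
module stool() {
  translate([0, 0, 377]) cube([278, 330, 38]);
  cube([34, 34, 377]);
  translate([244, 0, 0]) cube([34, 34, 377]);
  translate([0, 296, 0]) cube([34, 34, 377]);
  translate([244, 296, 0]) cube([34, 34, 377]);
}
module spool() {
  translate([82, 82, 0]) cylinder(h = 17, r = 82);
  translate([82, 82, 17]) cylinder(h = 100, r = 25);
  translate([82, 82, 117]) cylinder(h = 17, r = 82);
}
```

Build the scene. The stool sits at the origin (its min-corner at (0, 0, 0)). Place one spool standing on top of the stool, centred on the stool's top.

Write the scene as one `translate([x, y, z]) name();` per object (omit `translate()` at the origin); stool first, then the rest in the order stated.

stool();
translate([57, 83, 415]) spool();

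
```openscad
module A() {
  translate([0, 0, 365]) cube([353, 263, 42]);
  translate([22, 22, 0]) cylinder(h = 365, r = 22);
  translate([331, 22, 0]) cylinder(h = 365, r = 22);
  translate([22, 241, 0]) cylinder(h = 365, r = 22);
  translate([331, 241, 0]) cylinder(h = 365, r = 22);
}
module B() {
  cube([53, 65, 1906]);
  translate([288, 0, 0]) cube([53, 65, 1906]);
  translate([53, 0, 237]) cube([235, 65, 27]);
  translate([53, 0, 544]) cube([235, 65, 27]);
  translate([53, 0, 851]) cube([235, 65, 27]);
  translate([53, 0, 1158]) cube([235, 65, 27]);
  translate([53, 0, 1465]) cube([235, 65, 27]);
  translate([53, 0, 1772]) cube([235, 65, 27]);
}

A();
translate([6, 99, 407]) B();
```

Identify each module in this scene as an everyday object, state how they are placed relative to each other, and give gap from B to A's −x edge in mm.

A is a stool. B is a ladder. The ladder is on top of the stool, centred. The gap from the ladder to the stool's −x edge is 6 mm.

The ladder's min-x is at 6; the stool's min-x is 0; gap = 6 mm.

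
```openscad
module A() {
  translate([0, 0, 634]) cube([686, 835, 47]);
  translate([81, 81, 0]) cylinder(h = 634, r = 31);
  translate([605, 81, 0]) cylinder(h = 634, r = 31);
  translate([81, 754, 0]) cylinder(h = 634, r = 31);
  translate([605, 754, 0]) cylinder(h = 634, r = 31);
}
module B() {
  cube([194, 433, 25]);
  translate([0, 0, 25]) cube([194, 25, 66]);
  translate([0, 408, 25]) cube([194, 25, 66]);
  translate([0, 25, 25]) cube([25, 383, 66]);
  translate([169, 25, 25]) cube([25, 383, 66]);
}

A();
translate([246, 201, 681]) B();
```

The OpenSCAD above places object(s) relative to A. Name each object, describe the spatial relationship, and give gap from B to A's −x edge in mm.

A is a table. B is an open box. The open box is on top of the table, centred. The gap from the open box to the table's −x edge is 246 mm.

The open box's min-x is at 246; the table's min-x is 0; gap = 246 mm.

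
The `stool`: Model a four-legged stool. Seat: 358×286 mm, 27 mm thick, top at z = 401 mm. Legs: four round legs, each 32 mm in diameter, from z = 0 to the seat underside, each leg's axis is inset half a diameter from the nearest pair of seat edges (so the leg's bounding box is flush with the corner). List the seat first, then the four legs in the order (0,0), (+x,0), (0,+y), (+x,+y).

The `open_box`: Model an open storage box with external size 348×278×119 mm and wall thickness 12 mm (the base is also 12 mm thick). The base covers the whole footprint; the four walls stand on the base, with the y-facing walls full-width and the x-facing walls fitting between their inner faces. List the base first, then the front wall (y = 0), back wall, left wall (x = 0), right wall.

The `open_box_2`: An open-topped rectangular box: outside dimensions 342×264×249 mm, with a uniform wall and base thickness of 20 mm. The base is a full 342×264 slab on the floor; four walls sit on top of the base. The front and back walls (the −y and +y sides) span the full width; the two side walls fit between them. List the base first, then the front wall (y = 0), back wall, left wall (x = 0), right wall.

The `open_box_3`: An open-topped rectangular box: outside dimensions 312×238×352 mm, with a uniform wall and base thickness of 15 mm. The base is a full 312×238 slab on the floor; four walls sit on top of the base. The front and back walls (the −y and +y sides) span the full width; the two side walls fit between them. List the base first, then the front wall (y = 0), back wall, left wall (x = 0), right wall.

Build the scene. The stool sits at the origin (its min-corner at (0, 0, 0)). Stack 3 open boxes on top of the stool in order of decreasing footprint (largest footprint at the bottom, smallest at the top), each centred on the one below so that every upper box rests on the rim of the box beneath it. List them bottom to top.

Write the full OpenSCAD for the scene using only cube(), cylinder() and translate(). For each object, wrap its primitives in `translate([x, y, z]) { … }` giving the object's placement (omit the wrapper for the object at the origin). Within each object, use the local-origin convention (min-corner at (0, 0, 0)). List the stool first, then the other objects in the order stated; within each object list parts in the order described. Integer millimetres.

translate([0, 0, 374]) cube([358, 286, 27]);
translate([16, 16, 0]) cylinder(h = 374, r = 16);
translate([342, 16, 0]) cylinder(h = 374, r = 16);
translate([16, 270, 0]) cylinder(h = 374, r = 16);
translate([342, 270, 0]) cylinder(h = 374, r = 16);
translate([5, 4, 401]) {
  cube([348, 278, 12]);
  translate([0, 0, 12]) cube([348, 12, 107]);
  translate([0, 266, 12]) cube([348, 12, 107]);
  translate([0, 12, 12]) cube([12, 254, 107]);
  translate([336, 12, 12]) cube([12, 254, 107]);
}
translate([8, 11, 520]) {
  cube([342, 264, 20]);
  translate([0, 0, 20]) cube([342, 20, 229]);
  translate([0, 244, 20]) cube([342, 20, 229]);
  translate([0, 20, 20]) cube([20, 224, 229]);
  translate([322, 20, 20]) cube([20, 224, 229]);
}
translate([23, 24, 769]) {
  cube([312, 238, 15]);
  translate([0, 0, 15]) cube([312, 15, 337]);
  translate([0, 223, 15]) cube([312, 15, 337]);
  translate([0, 15, 15]) cube([15, 208, 337]);
  translate([297, 15, 15]) cube([15, 208, 337]);
}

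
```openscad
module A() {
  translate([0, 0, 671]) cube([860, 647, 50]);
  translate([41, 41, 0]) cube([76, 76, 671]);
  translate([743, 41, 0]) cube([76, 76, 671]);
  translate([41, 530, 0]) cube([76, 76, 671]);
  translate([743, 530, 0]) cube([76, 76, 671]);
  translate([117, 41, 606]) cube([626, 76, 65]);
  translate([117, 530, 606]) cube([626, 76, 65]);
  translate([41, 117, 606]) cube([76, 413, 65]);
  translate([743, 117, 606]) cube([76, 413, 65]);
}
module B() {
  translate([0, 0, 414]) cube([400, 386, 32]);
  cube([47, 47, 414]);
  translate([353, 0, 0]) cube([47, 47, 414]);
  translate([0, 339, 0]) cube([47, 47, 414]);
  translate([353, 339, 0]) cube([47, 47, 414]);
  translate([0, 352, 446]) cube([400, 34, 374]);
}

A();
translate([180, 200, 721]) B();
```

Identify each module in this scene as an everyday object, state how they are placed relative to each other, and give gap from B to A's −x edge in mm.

The chair's min-x is at 180; the table's min-x is 0; gap = 180 mm.

A is a table. B is a chair. The chair is on top of the table. The gap from the chair to the table's −x edge is 180 mm.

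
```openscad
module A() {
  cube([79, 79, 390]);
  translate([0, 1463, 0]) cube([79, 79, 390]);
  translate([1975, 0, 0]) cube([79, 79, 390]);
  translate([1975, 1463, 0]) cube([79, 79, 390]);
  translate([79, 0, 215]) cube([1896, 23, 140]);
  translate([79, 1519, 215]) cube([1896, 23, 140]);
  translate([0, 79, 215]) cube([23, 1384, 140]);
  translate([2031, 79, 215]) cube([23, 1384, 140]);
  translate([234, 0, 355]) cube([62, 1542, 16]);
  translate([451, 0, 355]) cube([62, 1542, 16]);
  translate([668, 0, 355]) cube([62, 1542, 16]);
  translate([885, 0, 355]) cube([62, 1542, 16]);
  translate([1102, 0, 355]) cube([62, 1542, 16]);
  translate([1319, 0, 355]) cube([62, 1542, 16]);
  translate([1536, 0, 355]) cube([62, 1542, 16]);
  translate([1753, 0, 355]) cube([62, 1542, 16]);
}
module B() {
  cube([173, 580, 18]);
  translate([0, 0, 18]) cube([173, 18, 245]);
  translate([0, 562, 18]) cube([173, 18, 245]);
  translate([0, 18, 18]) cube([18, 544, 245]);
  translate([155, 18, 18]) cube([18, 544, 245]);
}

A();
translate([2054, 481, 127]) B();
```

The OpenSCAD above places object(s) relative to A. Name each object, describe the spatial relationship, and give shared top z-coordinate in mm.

Both tops at z = 390 mm.

A is a bed frame. B is an open box. The open box is beside the bed frame with their tops flush at z = 390. The shared top z-coordinate is 390 mm.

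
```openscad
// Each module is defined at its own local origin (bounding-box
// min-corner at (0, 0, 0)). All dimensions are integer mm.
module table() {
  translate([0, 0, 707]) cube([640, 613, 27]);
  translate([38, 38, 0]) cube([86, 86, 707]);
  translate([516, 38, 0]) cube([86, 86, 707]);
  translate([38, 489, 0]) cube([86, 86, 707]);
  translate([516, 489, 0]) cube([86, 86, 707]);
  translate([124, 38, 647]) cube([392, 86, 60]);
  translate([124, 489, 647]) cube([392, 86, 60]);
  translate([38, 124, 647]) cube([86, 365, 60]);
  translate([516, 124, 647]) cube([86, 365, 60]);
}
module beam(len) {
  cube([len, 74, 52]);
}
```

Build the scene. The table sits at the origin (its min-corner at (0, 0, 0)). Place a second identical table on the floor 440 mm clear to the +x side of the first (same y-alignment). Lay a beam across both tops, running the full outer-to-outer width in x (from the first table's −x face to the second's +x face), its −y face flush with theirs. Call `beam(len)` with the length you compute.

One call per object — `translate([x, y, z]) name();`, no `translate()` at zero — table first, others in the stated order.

table();
translate([1080, 0, 0]) table();
translate([0, 0, 734]) beam(1720);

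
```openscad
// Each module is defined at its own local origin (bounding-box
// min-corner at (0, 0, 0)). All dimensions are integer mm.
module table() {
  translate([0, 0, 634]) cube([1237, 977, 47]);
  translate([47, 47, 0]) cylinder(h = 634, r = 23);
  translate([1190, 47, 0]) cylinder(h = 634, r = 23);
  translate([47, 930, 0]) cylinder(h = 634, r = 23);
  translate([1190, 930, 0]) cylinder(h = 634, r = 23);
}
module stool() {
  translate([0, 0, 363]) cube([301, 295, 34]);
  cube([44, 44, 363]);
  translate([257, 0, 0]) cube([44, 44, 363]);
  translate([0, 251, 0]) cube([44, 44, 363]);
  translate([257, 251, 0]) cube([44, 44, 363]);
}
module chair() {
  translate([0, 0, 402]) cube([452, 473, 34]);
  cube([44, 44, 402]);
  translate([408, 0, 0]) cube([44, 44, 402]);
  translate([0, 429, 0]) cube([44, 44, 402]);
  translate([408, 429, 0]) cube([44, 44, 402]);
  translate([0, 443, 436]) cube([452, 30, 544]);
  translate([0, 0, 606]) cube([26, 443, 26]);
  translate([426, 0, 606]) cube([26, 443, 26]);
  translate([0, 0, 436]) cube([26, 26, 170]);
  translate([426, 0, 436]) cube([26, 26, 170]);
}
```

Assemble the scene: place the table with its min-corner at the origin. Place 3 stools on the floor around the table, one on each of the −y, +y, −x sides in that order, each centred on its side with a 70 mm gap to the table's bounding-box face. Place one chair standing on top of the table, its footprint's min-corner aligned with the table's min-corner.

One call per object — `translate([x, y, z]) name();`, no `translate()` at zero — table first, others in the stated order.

table();
translate([468, -365, 0]) stool();
translate([468, 1047, 0]) stool();
translate([-371, 341, 0]) stool();
translate([0, 0, 681]) chair();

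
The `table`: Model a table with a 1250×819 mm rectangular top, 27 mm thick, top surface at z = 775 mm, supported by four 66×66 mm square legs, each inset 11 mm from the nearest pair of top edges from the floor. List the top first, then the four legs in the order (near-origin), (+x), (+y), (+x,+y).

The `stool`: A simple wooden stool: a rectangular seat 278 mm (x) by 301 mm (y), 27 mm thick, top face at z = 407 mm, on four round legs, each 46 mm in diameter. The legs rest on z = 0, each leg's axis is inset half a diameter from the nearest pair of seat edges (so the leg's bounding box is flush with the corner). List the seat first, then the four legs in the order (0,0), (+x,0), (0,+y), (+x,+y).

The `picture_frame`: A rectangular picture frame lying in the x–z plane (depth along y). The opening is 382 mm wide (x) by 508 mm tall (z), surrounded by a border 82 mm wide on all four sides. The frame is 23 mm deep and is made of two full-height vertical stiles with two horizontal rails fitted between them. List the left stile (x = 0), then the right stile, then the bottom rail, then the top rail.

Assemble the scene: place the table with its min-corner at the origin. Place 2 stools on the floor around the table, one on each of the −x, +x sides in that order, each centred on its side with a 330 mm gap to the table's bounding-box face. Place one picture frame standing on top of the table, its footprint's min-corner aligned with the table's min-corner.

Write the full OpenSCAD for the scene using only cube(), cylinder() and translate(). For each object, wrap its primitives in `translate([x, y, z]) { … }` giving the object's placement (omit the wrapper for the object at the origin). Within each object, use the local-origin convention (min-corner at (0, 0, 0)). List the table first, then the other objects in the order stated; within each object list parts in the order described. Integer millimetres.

translate([0, 0, 748]) cube([1250, 819, 27]);
translate([11, 11, 0]) cube([66, 66, 748]);
translate([1173, 11, 0]) cube([66, 66, 748]);
translate([11, 742, 0]) cube([66, 66, 748]);
translate([1173, 742, 0]) cube([66, 66, 748]);
translate([-608, 259, 0]) {
  translate([0, 0, 380]) cube([278, 301, 27]);
  translate([23, 23, 0]) cylinder(h = 380, r = 23);
  translate([255, 23, 0]) cylinder(h = 380, r = 23);
  translate([23, 278, 0]) cylinder(h = 380, r = 23);
  translate([255, 278, 0]) cylinder(h = 380, r = 23);
}
translate([1580, 259, 0]) {
  translate([0, 0, 380]) cube([278, 301, 27]);
  translate([23, 23, 0]) cylinder(h = 380, r = 23);
  translate([255, 23, 0]) cylinder(h = 380, r = 23);
  translate([23, 278, 0]) cylinder(h = 380, r = 23);
  translate([255, 278, 0]) cylinder(h = 380, r = 23);
}
translate([0, 0, 775]) {
  cube([82, 23, 672]);
  translate([464, 0, 0]) cube([82, 23, 672]);
  translate([82, 0, 0]) cube([382, 23, 82]);
  translate([82, 0, 590]) cube([382, 23, 82]);
}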